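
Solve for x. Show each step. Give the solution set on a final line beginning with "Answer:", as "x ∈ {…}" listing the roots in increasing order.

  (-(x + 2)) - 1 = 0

Step 1. [(-(x + 2)) - 1 = 0] peel the -1: add 1 from each side ⇒ sub: -(x + 2) = 1.
Step 2. [-(x + 2) = 1] leading − — multiply by −1, so neg: x + 2 = -1.
Step 3. [x + 2 = -1] +2 is outermost — subtract 2 both sides, so sub: x = -3.

Answer: x ∈ {-3}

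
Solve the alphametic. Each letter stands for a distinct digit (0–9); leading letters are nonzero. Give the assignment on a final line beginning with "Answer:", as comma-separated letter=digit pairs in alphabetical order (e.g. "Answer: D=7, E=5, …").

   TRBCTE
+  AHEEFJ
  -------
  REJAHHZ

Step 1. [col 1: E + J ≡ Z (mod 10)] column 1 (E + J ≡ Z (mod 10), carry-in 0) doesn't pin Z yet; pick Z=3 and continue. So Z=3.
Step 2. [R] the sum has 7 digits but both addends have 6; that extra leading digit R is the final carry, namely 1, so R=1.
Step 3. [col 1: E + J ≡ Z (mod 10)] several values work for J in column 1 (E + J ≡ Z (mod 10), carry-in 0); try J=8, so J=8.
Step 4. [col 1: E + J ≡ Z (mod 10)] in column 1 we have E+J≡Z with carry-in 0; given J=8, Z=3 and digits 1,3,8 already taken and all letters distinct, that pins E to 5 ⇒ E=5.
Step 5. [col 2: T + F ≡ H (mod 10)] T=6 is one option consistent with column 2 (T + F ≡ H (mod 10), carry-in 1) — take it ⇒ T=6.
Step 6. [col 2: T + F ≡ H (mod 10)] no forcing yet in column 2 (carry-in 1); F=0 is free and consistent — try it, so F=0.
Step 7. [col 2: T + F ≡ H (mod 10)] column 2: given T=6, F=0, carry-in 1, and digits 0,1,3,5,6,8 already taken and all letters distinct, T+F≡H (mod 10) forces H=7 ⇒ H=7.
Step 8. [col 3: C + E ≡ H (mod 10)] column 3 reads C+E+carry(0)=H with E=5, H=7; with digits 0,1,3,5,6,7,8 already taken and all letters distinct, the only value for C is 2. So C=2.
Step 9. [col 4: B + E ≡ A (mod 10)] column 4 (B + E ≡ A (mod 10), carry-in 0) doesn't pin B yet; pick B=4 and continue. So B=4.
Step 10. [col 4: B + E ≡ A (mod 10)] column 4: given B=4, E=5, carry-in 0, and digits 0,1,2,3,4,5,6,7,8 already taken and all letters distinct, B+E≡A (mod 10) forces A=9, so A=9.

Answer: A=9, B=4, C=2, E=5, F=0, H=7, J=8, R=1, T=6, Z=3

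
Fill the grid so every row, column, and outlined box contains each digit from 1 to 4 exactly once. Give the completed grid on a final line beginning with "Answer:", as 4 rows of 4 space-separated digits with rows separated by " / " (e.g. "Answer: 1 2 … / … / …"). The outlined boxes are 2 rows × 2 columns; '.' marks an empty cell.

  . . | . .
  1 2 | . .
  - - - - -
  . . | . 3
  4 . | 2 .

Step 1. [r3c3∈{1,4}] r3c3 is the only open cell in row 3 admitting 4. So r3c3=4.
Step 2. [r1c3∈{1,3}] 1 has one home in col 3: r1c3 ⇒ r1c3=1.
Step 3. [r1c2∈{3,4}] in col 2, 4 fits only at r1c2, so r1c2=4.
Step 4. [r4c4∈{1}] r4c4 is down to just 1, so r4c4=1.
Step 5. [r1c4∈{2}] only 2 remains possible at r1c4, so r1c4=2.
Step 6. [r2c4∈{4}] r2c4's peers cover all but 4. So r2c4=4.
Step 7. [r2c3∈{3}] nothing but 3 survives at r2c3. So r2c3=3.
Step 8. [r1c1∈{3}] only 3 remains possible at r1c1. So r1c1=3.
Step 9. [r3c1∈{2}] r3c1 has the single candidate 2, so r3c1=2.
Step 10. [r4c2∈{3}] r4c2 has the single candidate 3, so r4c2=3.
Step 11. [r3c2∈{1}] only 1 remains possible at r3c2. So r3c2=1.

Answer: 3 4 1 2 / 1 2 3 4 / 2 1 4 3 / 4 3 2 1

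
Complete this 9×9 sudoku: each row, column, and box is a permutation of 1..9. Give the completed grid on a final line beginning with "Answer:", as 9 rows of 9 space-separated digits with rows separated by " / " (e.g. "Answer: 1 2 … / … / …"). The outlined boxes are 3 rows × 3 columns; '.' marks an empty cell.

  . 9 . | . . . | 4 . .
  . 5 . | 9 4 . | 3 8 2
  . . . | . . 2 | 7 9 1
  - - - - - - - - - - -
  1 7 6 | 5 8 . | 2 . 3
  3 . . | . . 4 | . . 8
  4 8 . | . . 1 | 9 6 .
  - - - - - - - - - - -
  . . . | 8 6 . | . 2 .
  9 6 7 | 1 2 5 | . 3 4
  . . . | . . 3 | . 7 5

Step 1. [r7c7∈{1}] r7c7 is down to just 1 ⇒ r7c7=1.
Step 2. [r1c6∈{6,7,8}] 8 has one home in col 6: r1c6 ⇒ r1c6=8.
Step 3. [r2c6∈{6,7}] 6 has one home in col 6: r2c6. So r2c6=6.
Step 4. [r3c4∈{3}] only 3 remains possible at r3c4 ⇒ r3c4=3.
Step 5. [r5c2∈{2}] r5c2 is down to just 2, so r5c2=2.
Step 6. [r1c4∈{7}] nothing but 7 survives at r1c4. So r1c4=7.
Step 7. [r3c2∈{4}] r3c2 is down to just 4 ⇒ r3c2=4.
Step 8. [r7c3∈{3,4,5}] row 7 places 4 nowhere but r7c3. So r7c3=4.
Step 9. [r5c5∈{7,9}] across row 5, 7 lands solely at r5c5 ⇒ r5c5=7.
Step 10. [r3c1∈{6,8}] row 3 places 6 nowhere but r3c1, so r3c1=6.
Step 11. [r9c1∈{2,8}] r9c1 is the only open cell in col 1 admitting 8. So r9c1=8.
Step 12. [r1c5∈{1,5}] col 5 places 1 nowhere but r1c5 ⇒ r1c5=1.
Step 13. [r5c7∈{5}] r5c7 is down to just 5, so r5c7=5.
Step 14. [r9c3∈{1,2}] across row 9, 2 lands solely at r9c3 ⇒ r9c3=2.
Step 15. [r4c6∈{9}] only 9 remains possible at r4c6, so r4c6=9.
Step 16. [r8c7∈{8}] r8c7 is down to just 8 ⇒ r8c7=8.
Step 17. [r6c3∈{5}] r6c3 is down to just 5, so r6c3=5.
Step 18. [r9c2∈{1}] only 1 remains possible at r9c2 ⇒ r9c2=1.
Step 19. [r1c3∈{3}] nothing but 3 survives at r1c3 ⇒ r1c3=3.
Step 20. [r6c5∈{3}] r6c5 has the single candidate 3. So r6c5=3.
Step 21. [r3c5∈{5}] only 5 remains possible at r3c5, so r3c5=5.
Step 22. [r5c8∈{1}] only 1 remains possible at r5c8 ⇒ r5c8=1.
Step 23. [r5c3∈{9}] r5c3's peers cover all but 9. So r5c3=9.
Step 24. [r6c9∈{7}] r6c9 has the single candidate 7. So r6c9=7.
Step 25. [r3c3∈{8}] r3c3 has the single candidate 8. So r3c3=8.
Step 26. [r1c1∈{2}] r1c1 has the single candidate 2. So r1c1=2.
Step 27. [r6c4∈{2}] r6c4 has the single candidate 2. So r6c4=2.
Step 28. [r4c8∈{4}] only 4 remains possible at r4c8. So r4c8=4.
Step 29. [r7c1∈{5}] r7c1's peers cover all but 5, so r7c1=5.
Step 30. [r9c7∈{6}] nothing but 6 survives at r9c7 ⇒ r9c7=6.
Step 31. [r5c4∈{6}] nothing but 6 survives at r5c4 ⇒ r5c4=6.
Step 32. [r7c2∈{3}] r7c2's peers cover all but 3, so r7c2=3.
Step 33. [r2c1∈{7}] only 7 remains possible at r2c1. So r2c1=7.
Step 34. [r7c9∈{9}] r7c9 has the single candidate 9, so r7c9=9.
Step 35. [r9c4∈{4}] only 4 remains possible at r9c4. So r9c4=4.
Step 36. [r1c8∈{5}] r1c8's peers cover all but 5 ⇒ r1c8=5.
Step 37. [r9c5∈{9}] nothing but 9 survives at r9c5 ⇒ r9c5=9.
Step 38. [r1c9∈{6}] r1c9's peers cover all but 6. So r1c9=6.
Step 39. [r7c6∈{7}] r7c6 is down to just 7 ⇒ r7c6=7.
Step 40. [r2c3∈{1}] r2c3 has the single candidate 1, so r2c3=1.

Answer: 2 9 3 7 1 8 4 5 6 / 7 5 1 9 4 6 3 8 2 / 6 4 8 3 5 2 7 9 1 / 1 7 6 5 8 9 2 4 3 / 3 2 9 6 7 4 5 1 8 / 4 8 5 2 3 1 9 6 7 / 5 3 4 8 6 7 1 2 9 / 9 6 7 1 2 5 8 3 4 / 8 1 2 4 9 3 6 7 5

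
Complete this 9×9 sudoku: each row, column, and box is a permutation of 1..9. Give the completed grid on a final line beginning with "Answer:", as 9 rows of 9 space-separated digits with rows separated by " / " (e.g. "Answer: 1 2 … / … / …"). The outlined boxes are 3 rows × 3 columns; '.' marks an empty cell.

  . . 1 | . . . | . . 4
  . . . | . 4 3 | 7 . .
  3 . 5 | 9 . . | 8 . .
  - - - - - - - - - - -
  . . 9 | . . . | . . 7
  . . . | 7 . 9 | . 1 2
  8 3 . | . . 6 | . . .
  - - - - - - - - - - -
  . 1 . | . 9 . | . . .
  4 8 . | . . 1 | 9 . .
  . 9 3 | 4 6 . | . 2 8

Step 1. [r3c8∈{6}] r3c8 has the single candidate 6 ⇒ r3c8=6.
Step 2. [r1c7∈{2,3,5}] in col 7, 2 fits only at r1c7, so r1c7=2.
Step 3. [r4c8∈{3,4,5,8}] col 8 places 8 nowhere but r4c8. So r4c8=8.
Step 4. [r4c1∈{1,2,5,6}] in col 1, 1 fits only at r4c1, so r4c1=1.
Step 5. [r6c3∈{2,4,7}] row 6 places 7 nowhere but r6c3. So r6c3=7.
Step 6. [r4c2∈{2,4,5,6}] box 4 places 2 nowhere but r4c2. So r4c2=2.
Step 7. [r2c2∈{6}] r2c2 has the single candidate 6 ⇒ r2c2=6.
Step 8. [r4c7∈{3,4,5,6}] row 4 places 6 nowhere but r4c7 ⇒ r4c7=6.
Step 9. [r5c2∈{4,5}] across col 2, 5 lands solely at r5c2 ⇒ r5c2=5.
Step 10. [r1c2∈{7}] only 7 remains possible at r1c2. So r1c2=7.
Step 11. [r1c8∈{3,5,9}] in row 1, 3 fits only at r1c8. So r1c8=3.
Step 12. [r5c7∈{3,4}] r5c7 is the only open cell in box 6 admitting 3, so r5c7=3.
Step 13. [r1c4∈{5,6,8}] row 1 places 6 nowhere but r1c4, so r1c4=6.
Step 14. [r2c3∈{2,8}] across col 3, 8 lands solely at r2c3, so r2c3=8.
Step 15. [r7c4∈{2,3,5,8}] across col 4, 8 lands solely at r7c4. So r7c4=8.
Step 16. [r2c1∈{2,9}] box 1 places 2 nowhere but r2c1, so r2c1=2.
Step 17. [r7c9∈{3,5,6}] 3 has one home in row 7: r7c9 ⇒ r7c9=3.
Step 18. [r3c9∈{1}] r3c9's peers cover all but 1, so r3c9=1.
Step 19. [r6c5∈{1,2,5}] 1 has one home in col 5: r6c5, so r6c5=1.
Step 20. [r6c4∈{2,5}] row 6 places 2 nowhere but r6c4, so r6c4=2.
Step 21. [r1c6∈{5,8}] across col 6, 8 lands solely at r1c6. So r1c6=8.
Step 22. [r1c5∈{5}] r1c5 is down to just 5 ⇒ r1c5=5.
Step 23. [r4c5∈{3}] r4c5 is down to just 3. So r4c5=3.
Step 24. [r5c1∈{6}] r5c1's peers cover all but 6 ⇒ r5c1=6.
Step 25. [r7c3∈{2,6}] row 7 places 6 nowhere but r7c3. So r7c3=6.
Step 26. [r7c6∈{2,5,7}] across row 7, 2 lands solely at r7c6 ⇒ r7c6=2.
Step 27. [r8c5∈{7}] r8c5 has the single candidate 7 ⇒ r8c5=7.
Step 28. [r8c8∈{5}] nothing but 5 survives at r8c8, so r8c8=5.
Step 29. [r9c6∈{5}] r9c6 is down to just 5. So r9c6=5.
Step 30. [r6c7∈{4,5}] in col 7, 5 fits only at r6c7 ⇒ r6c7=5.
Step 31. [r6c9∈{9}] r6c9 has the single candidate 9, so r6c9=9.
Step 32. [r7c8∈{4,7}] 7 has one home in col 8: r7c8 ⇒ r7c8=7.
Step 33. [r9c7∈{1}] only 1 remains possible at r9c7, so r9c7=1.
Step 34. [r7c1∈{5}] r7c1's peers cover all but 5. So r7c1=5.
Step 35. [r8c9∈{6}] r8c9's peers cover all but 6 ⇒ r8c9=6.
Step 36. [r5c5∈{8}] r5c5 has the single candidate 8, so r5c5=8.
Step 37. [r8c3∈{2}] r8c3's peers cover all but 2 ⇒ r8c3=2.
Step 38. [r6c8∈{4}] r6c8 has the single candidate 4 ⇒ r6c8=4.
Step 39. [r8c4∈{3}] r8c4 has the single candidate 3 ⇒ r8c4=3.
Step 40. [r4c4∈{5}] r4c4 has the single candidate 5. So r4c4=5.
Step 41. [r7c7∈{4}] r7c7's peers cover all but 4, so r7c7=4.
Step 42. [r3c6∈{7}] r3c6's peers cover all but 7 ⇒ r3c6=7.
Step 43. [r5c3∈{4}] only 4 remains possible at r5c3 ⇒ r5c3=4.
Step 44. [r2c8∈{9}] r2c8 has the single candidate 9. So r2c8=9.
Step 45. [r4c6∈{4}] r4c6 is down to just 4. So r4c6=4.
Step 46. [r1c1∈{9}] r1c1 has the single candidate 9. So r1c1=9.
Step 47. [r2c4∈{1}] r2c4 has the single candidate 1, so r2c4=1.
Step 48. [r3c5∈{2}] r3c5's peers cover all but 2. So r3c5=2.
Step 49. [r3c2∈{4}] r3c2 has the single candidate 4, so r3c2=4.
Step 50. [r2c9∈{5}] only 5 remains possible at r2c9. So r2c9=5.
Step 51. [r9c1∈{7}] r9c1 is down to just 7. So r9c1=7.

Answer: 9 7 1 6 5 8 2 3 4 / 2 6 8 1 4 3 7 9 5 / 3 4 5 9 2 7 8 6 1 / 1 2 9 5 3 4 6 8 7 / 6 5 4 7 8 9 3 1 2 / 8 3 7 2 1 6 5 4 9 / 5 1 6 8 9 2 4 7 3 / 4 8 2 3 7 1 9 5 6 / 7 9 3 4 6 5 1 2 8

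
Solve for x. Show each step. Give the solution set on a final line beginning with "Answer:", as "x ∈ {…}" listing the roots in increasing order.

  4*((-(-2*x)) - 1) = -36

Step 1. [4*((-(-2*x)) - 1) = -36] leading coefficient 4: divide by 4, so div: (-(-2*x)) - 1 = -9.
Step 2. [(-(-2*x)) - 1 = -9] -1 is outermost — add 1 both sides. So sub: -(-2*x) = -8.
Step 3. [-(-2*x) = -8] flip signs both sides ⇒ neg: -2*x = 8.
Step 4. [-2*x = 8] -2 out front; divide by -2, so div: x = -4.

Answer: x ∈ {-4}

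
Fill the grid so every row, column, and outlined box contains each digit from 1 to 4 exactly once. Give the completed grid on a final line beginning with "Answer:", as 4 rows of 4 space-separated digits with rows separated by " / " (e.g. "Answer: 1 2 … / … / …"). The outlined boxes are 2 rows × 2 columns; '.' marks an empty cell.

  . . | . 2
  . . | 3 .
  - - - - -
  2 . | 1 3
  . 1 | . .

Step 1. [r1c3∈{4}] r1c3 has the single candidate 4 ⇒ r1c3=4.
Step 2. [r4c1∈{3,4}] row 4 places 3 nowhere but r4c1, so r4c1=3.
Step 3. [r2c1∈{1,4}] r2c1 is the only open cell in col 1 admitting 4. So r2c1=4.
Step 4. [r2c4∈{1}] only 1 remains possible at r2c4 ⇒ r2c4=1.
Step 5. [r4c4∈{4}] r4c4 has the single candidate 4 ⇒ r4c4=4.
Step 6. [r1c2∈{3}] r1c2's peers cover all but 3 ⇒ r1c2=3.
Step 7. [r2c2∈{2}] r2c2 has the single candidate 2 ⇒ r2c2=2.
Step 8. [r1c1∈{1}] r1c1 is down to just 1, so r1c1=1.
Step 9. [r3c2∈{4}] nothing but 4 survives at r3c2, so r3c2=4.
Step 10. [r4c3∈{2}] only 2 remains possible at r4c3 ⇒ r4c3=2.

Answer: 1 3 4 2 / 4 2 3 1 / 2 4 1 3 / 3 1 2 4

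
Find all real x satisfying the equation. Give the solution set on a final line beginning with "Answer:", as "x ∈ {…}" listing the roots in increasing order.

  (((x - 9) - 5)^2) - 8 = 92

Step 1. [(((x - 9) - 5)^2) - 8 = 92] -8 is outermost — add 8 both sides, so sub: ((x - 9) - 5)^2 = 100.
Step 2. [((x - 9) - 5)^2 = 100] √ both sides: 100 ≥ 0 gives two branches ⇒ sqrt: (x - 9) - 5 = 10 or -10.
Step 3. [(x - 9) - 5 = 10 or -10] -5 is outermost — add 5 both sides, so sub: x - 9 = 15 or -5.
Step 4. [x - 9 = 15 or -5] -9 is outermost — add 9 both sides, so sub: x = 24 or 4.

Answer: x ∈ {4, 24}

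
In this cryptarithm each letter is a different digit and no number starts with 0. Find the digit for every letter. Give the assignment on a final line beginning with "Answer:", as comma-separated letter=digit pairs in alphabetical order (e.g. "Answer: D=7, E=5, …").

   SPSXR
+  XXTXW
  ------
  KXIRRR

Step 1. [col 1: R + W ≡ R (mod 10)] from column 1 (nothing yet, carry-in 0, all letters distinct, none taken yet): W must equal 0, so W=0.
Step 2. [K] adding two 5-digit numbers gives at most 5+1 digits, and here it does — K is that final carry and must be 1. So K=1.
Step 3. [col 1: R + W ≡ R (mod 10)] column 1 (R + W ≡ R (mod 10), carry-in 0) doesn't pin R yet; pick R=6 and continue. So R=6.
Step 4. [col 2: X + X ≡ R (mod 10)] no forcing yet in column 2 (carry-in 0); X=3 is free and consistent — try it, so X=3.
Step 5. [col 3: S + T ≡ R (mod 10)] several values work for S in column 3 (S + T ≡ R (mod 10), carry-in 0); try S=9, so S=9.
Step 6. [col 3: S + T ≡ R (mod 10)] column 3 reads S+T+carry(0)=R with S=9, R=6; with digits 0,1,3,6,9 already taken and all letters distinct, the only value for T is 7. So T=7.
Step 7. [col 4: P + X ≡ I (mod 10)] column 4 (P + X ≡ I (mod 10), carry-in 1) doesn't pin P yet; pick P=8 and continue, so P=8.
Step 8. [col 4: P + X ≡ I (mod 10)] in column 4 we have P+X≡I with carry-in 1; given P=8, X=3 and digits 0,1,3,6,7,8,9 already taken and all letters distinct, that pins I to 2, so I=2.

Answer: I=2, K=1, P=8, R=6, S=9, T=7, W=0, X=3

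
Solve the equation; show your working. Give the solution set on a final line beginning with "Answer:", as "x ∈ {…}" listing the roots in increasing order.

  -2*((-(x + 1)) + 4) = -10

Step 1. [-2*((-(x + 1)) + 4) = -10] -2 out front; divide by -2. So div: (-(x + 1)) + 4 = 5.
Step 2. [(-(x + 1)) + 4 = 5] the outer +4 inverts by subtracting 4. So sub: -(x + 1) = 1.
Step 3. [-(x + 1) = 1] leading − — multiply by −1 ⇒ neg: x + 1 = -1.
Step 4. [x + 1 = -1] +1 is outermost — subtract 1 both sides. So sub: x = -2.

Answer: x ∈ {-2}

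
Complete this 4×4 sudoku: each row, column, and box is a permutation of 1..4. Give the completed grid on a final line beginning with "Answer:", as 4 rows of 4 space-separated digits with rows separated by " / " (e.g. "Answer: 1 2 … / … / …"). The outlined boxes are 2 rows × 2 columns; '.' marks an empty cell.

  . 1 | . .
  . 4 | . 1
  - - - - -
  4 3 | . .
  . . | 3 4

Step 1. [r2c3∈{2}] only 2 remains possible at r2c3 ⇒ r2c3=2.
Step 2. [r1c1∈{2,3}] across row 1, 2 lands solely at r1c1, so r1c1=2.
Step 3. [r1c4∈{3}] nothing but 3 survives at r1c4, so r1c4=3.
Step 4. [r4c2∈{2}] r4c2's peers cover all but 2 ⇒ r4c2=2.
Step 5. [r3c3∈{1}] only 1 remains possible at r3c3, so r3c3=1.
Step 6. [r1c3∈{4}] nothing but 4 survives at r1c3. So r1c3=4.
Step 7. [r4c1∈{1}] r4c1 is down to just 1, so r4c1=1.
Step 8. [r3c4∈{2}] r3c4 is down to just 2 ⇒ r3c4=2.
Step 9. [r2c1∈{3}] only 3 remains possible at r2c1, so r2c1=3.

Answer: 2 1 4 3 / 3 4 2 1 / 4 3 1 2 / 1 2 3 4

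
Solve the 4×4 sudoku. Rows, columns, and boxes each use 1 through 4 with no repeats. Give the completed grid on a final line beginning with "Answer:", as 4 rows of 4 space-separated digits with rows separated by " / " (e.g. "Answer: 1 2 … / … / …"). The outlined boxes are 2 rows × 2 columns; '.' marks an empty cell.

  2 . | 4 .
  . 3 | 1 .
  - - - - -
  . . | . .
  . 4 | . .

Step 1. [r3c2∈{1,2}] 2 has one home in col 2: r3c2 ⇒ r3c2=2.
Step 2. [r3c3∈{3}] r3c3 has the single candidate 3. So r3c3=3.
Step 3. [r3c1∈{1}] only 1 remains possible at r3c1, so r3c1=1.
Step 4. [r2c4∈{2}] r2c4 has the single candidate 2 ⇒ r2c4=2.
Step 5. [r4c3∈{2}] r4c3's peers cover all but 2. So r4c3=2.
Step 6. [r4c1∈{3}] r4c1's peers cover all but 3, so r4c1=3.
Step 7. [r2c1∈{4}] nothing but 4 survives at r2c1. So r2c1=4.
Step 8. [r4c4∈{1}] only 1 remains possible at r4c4 ⇒ r4c4=1.
Step 9. [r1c2∈{1}] r1c2's peers cover all but 1. So r1c2=1.
Step 10. [r3c4∈{4}] r3c4 has the single candidate 4 ⇒ r3c4=4.
Step 11. [r1c4∈{3}] only 3 remains possible at r1c4 ⇒ r1c4=3.

Answer: 2 1 4 3 / 4 3 1 2 / 1 2 3 4 / 3 4 2 1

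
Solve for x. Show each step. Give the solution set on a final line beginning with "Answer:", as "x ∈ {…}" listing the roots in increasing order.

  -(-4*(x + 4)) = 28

Step 1. [-(-4*(x + 4)) = 28] flip signs both sides ⇒ neg: -4*(x + 4) = -28.
Step 2. [-4*(x + 4) = -28] divide by the outer -4, so div: x + 4 = 7.
Step 3. [x + 4 = 7] subtract 4: x sits inside (… + 4), so sub: x = 3.

Answer: x ∈ {3}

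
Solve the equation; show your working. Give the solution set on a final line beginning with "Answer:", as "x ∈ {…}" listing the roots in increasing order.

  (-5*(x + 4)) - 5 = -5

Step 1. [(-5*(x + 4)) - 5 = -5] -5 divides every term; factor it out, so factor: (x + 4) + 1 = 1.
Step 2. [(x + 4) + 1 = 1] the outer +1 inverts by subtracting 1, so sub: x + 4 = 0.
Step 3. [x + 4 = 0] subtract 4: x sits inside (… + 4), so sub: x = -4.

Answer: x ∈ {-4}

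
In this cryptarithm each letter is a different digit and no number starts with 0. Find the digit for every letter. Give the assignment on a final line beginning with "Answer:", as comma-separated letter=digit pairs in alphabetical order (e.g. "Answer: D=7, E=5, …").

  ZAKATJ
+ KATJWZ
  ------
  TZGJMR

Step 1. [col 1: J + Z ≡ R (mod 10)] no forcing yet in column 1 (carry-in 0); R=5 is free and consistent — try it, so R=5.
Step 2. [col 1: J + Z ≡ R (mod 10)] no forcing yet in column 1 (carry-in 0); Z=1 is free and consistent — try it, so Z=1.
Step 3. [col 1: J + Z ≡ R (mod 10)] column 1: given Z=1, R=5, carry-in 0, and digits 1,5 already taken and all letters distinct, J+Z≡R (mod 10) forces J=4. So J=4.
Step 4. [col 2: T + W ≡ M (mod 10)] M=9 is one option consistent with column 2 (T + W ≡ M (mod 10), carry-in 0) — take it. So M=9.
Step 5. [col 2: T + W ≡ M (mod 10)] no forcing yet in column 2 (carry-in 0); W=2 is free and consistent — try it ⇒ W=2.
Step 6. [col 2: T + W ≡ M (mod 10)] from column 2 (W=2, M=9, carry-in 0, digits 1,2,4,5,9 already taken and all letters distinct): T must equal 7, so T=7.
Step 7. [col 3: A + J ≡ J (mod 10)] from column 3 (J=4, carry-in 0, digits 1,2,4,5,7,9 already taken and all letters distinct): A must equal 0, so A=0.
Step 8. [col 4: K + T ≡ G (mod 10)] column 4: given T=7, carry-in 0, and digits 0,1,2,4,5,7,9 already taken and all letters distinct, K+T≡G (mod 10) forces G=3. So G=3.
Step 9. [col 4: K + T ≡ G (mod 10)] column 4 reads K+T+carry(0)=G with T=7, G=3; with digits 0,1,2,3,4,5,7,9 already taken and all letters distinct, the only value for K is 6 ⇒ K=6.

Answer: A=0, G=3, J=4, K=6, M=9, R=5, T=7, W=2, Z=1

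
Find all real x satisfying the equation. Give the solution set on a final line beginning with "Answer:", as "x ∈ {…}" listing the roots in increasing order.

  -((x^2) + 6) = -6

Step 1. [-((x^2) + 6) = -6] LHS negated; negate both sides, so neg: (x^2) + 6 = 6.
Step 2. [(x^2) + 6 = 6] subtract 6: x sits inside (… + 6) ⇒ sub: x^2 = 0.
Step 3. [x^2 = 0] LHS squared, RHS 0 ≥ 0: apply √ (±), so sqrt: x = 0.

Answer: x ∈ {0}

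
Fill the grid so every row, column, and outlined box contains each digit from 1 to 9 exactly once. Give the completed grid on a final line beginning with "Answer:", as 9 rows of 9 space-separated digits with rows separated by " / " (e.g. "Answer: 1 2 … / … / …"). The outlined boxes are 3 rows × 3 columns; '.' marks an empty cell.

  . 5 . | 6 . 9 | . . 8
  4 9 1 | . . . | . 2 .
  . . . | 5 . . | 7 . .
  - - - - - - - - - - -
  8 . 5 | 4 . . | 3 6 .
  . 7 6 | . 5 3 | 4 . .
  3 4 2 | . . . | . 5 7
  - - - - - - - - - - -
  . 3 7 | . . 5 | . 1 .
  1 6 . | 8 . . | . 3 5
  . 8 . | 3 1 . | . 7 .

Step 1. [r3c6∈{1,2,4,8}] box 2 places 1 nowhere but r3c6, so r3c6=1.
Step 2. [r5c1∈{9}] only 9 remains possible at r5c1. So r5c1=9.
Step 3. [r7c1∈{2}] r7c1 has the single candidate 2, so r7c1=2.
Step 4. [r1c5∈{2,3,4,7}] in row 1, 2 fits only at r1c5, so r1c5=2.
Step 5. [r3c5∈{3,4,8}] in box 2, 4 fits only at r3c5, so r3c5=4.
Step 6. [r7c4∈{9}] nothing but 9 survives at r7c4. So r7c4=9.
Step 7. [r7c5∈{6}] r7c5's peers cover all but 6, so r7c5=6.
Step 8. [r8c5∈{7}] only 7 remains possible at r8c5, so r8c5=7.
Step 9. [r5c4∈{1,2}] 2 has one home in col 4: r5c4, so r5c4=2.
Step 10. [r4c9∈{1,2,9}] 2 has one home in row 4: r4c9. So r4c9=2.
Step 11. [r6c7∈{1,8,9}] in box 6, 9 fits only at r6c7, so r6c7=9.
Step 12. [r9c9∈{4,6,9}] box 9 places 9 nowhere but r9c9. So r9c9=9.
Step 13. [r2c5∈{3,8}] 3 has one home in col 5: r2c5. So r2c5=3.
Step 14. [r2c6∈{7,8}] row 2 places 8 nowhere but r2c6. So r2c6=8.
Step 15. [r8c7∈{2}] r8c7's peers cover all but 2. So r8c7=2.
Step 16. [r2c9∈{6}] r2c9 is down to just 6 ⇒ r2c9=6.
Step 17. [r8c6∈{4}] r8c6 has the single candidate 4 ⇒ r8c6=4.
Step 18. [r1c3∈{3}] r1c3 is down to just 3, so r1c3=3.
Step 19. [r6c4∈{1}] nothing but 1 survives at r6c4 ⇒ r6c4=1.
Step 20. [r4c2∈{1}] nothing but 1 survives at r4c2 ⇒ r4c2=1.
Step 21. [r3c9∈{3}] r3c9's peers cover all but 3, so r3c9=3.
Step 22. [r5c9∈{1}] r5c9 is down to just 1 ⇒ r5c9=1.
Step 23. [r6c6∈{6}] r6c6's peers cover all but 6. So r6c6=6.
Step 24. [r9c1∈{5}] r9c1 is down to just 5. So r9c1=5.
Step 25. [r3c1∈{6}] r3c1 is down to just 6 ⇒ r3c1=6.
Step 26. [r8c3∈{9}] only 9 remains possible at r8c3, so r8c3=9.
Step 27. [r9c3∈{4}] only 4 remains possible at r9c3 ⇒ r9c3=4.
Step 28. [r4c6∈{7}] r4c6's peers cover all but 7 ⇒ r4c6=7.
Step 29. [r1c7∈{1}] r1c7 has the single candidate 1 ⇒ r1c7=1.
Step 30. [r3c8∈{9}] only 9 remains possible at r3c8, so r3c8=9.
Step 31. [r3c3∈{8}] r3c3 is down to just 8. So r3c3=8.
Step 32. [r6c5∈{8}] r6c5 is down to just 8 ⇒ r6c5=8.
Step 33. [r7c7∈{8}] only 8 remains possible at r7c7. So r7c7=8.
Step 34. [r1c1∈{7}] only 7 remains possible at r1c1, so r1c1=7.
Step 35. [r7c9∈{4}] nothing but 4 survives at r7c9 ⇒ r7c9=4.
Step 36. [r2c7∈{5}] nothing but 5 survives at r2c7 ⇒ r2c7=5.
Step 37. [r5c8∈{8}] only 8 remains possible at r5c8 ⇒ r5c8=8.
Step 38. [r4c5∈{9}] r4c5 is down to just 9 ⇒ r4c5=9.
Step 39. [r2c4∈{7}] only 7 remains possible at r2c4 ⇒ r2c4=7.
Step 40. [r3c2∈{2}] r3c2 has the single candidate 2, so r3c2=2.
Step 41. [r1c8∈{4}] r1c8's peers cover all but 4. So r1c8=4.
Step 42. [r9c7∈{6}] r9c7 is down to just 6. So r9c7=6.
Step 43. [r9c6∈{2}] nothing but 2 survives at r9c6. So r9c6=2.

Answer: 7 5 3 6 2 9 1 4 8 / 4 9 1 7 3 8 5 2 6 / 6 2 8 5 4 1 7 9 3 / 8 1 5 4 9 7 3 6 2 / 9 7 6 2 5 3 4 8 1 / 3 4 2 1 8 6 9 5 7 / 2 3 7 9 6 5 8 1 4 / 1 6 9 8 7 4 2 3 5 / 5 8 4 3 1 2 6 7 9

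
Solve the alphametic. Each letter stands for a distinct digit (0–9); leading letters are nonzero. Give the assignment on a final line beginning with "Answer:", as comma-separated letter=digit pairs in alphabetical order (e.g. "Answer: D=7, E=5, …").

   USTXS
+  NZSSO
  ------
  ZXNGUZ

Step 1. [col 1: S + O ≡ Z (mod 10)] several values work for S in column 1 (S + O ≡ Z (mod 10), carry-in 0); try S=4, so S=4.
Step 2. [col 1: S + O ≡ Z (mod 10)] no forcing yet in column 1 (carry-in 0); Z=1 is free and consistent — try it. So Z=1.
Step 3. [col 1: S + O ≡ Z (mod 10)] column 1: given S=4, Z=1, carry-in 0, and digits 1,4 already taken and all letters distinct, S+O≡Z (mod 10) forces O=7 ⇒ O=7.
Step 4. [col 2: X + S ≡ U (mod 10)] no forcing yet in column 2 (carry-in 1); X=3 is free and consistent — try it, so X=3.
Step 5. [col 2: X + S ≡ U (mod 10)] column 2: given X=3, S=4, carry-in 1, and digits 1,3,4,7 already taken and all letters distinct, X+S≡U (mod 10) forces U=8. So U=8.
Step 6. [col 3: T + S ≡ G (mod 10)] no forcing yet in column 3 (carry-in 0); T=2 is free and consistent — try it ⇒ T=2.
Step 7. [col 3: T + S ≡ G (mod 10)] in column 3 we have T+S≡G with carry-in 0; given T=2, S=4 and digits 1,2,3,4,7,8 already taken and all letters distinct, that pins G to 6 ⇒ G=6.
Step 8. [col 4: S + Z ≡ N (mod 10)] in column 4 we have S+Z≡N with carry-in 0; given S=4, Z=1 and digits 1,2,3,4,6,7,8 already taken and all letters distinct, that pins N to 5, so N=5.

Answer: G=6, N=5, O=7, S=4, T=2, U=8, X=3, Z=1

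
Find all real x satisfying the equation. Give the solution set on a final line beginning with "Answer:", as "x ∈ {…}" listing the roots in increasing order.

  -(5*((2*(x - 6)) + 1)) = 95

Step 1. [-(5*((2*(x - 6)) + 1)) = 95] LHS negated; negate both sides, so neg: 5*((2*(x - 6)) + 1) = -95.
Step 2. [5*((2*(x - 6)) + 1) = -95] LHS = 5·(…); ÷5 both sides ⇒ div: (2*(x - 6)) + 1 = -19.
Step 3. [(2*(x - 6)) + 1 = -19] subtract 1: x sits inside (… + 1), so sub: 2*(x - 6) = -20.
Step 4. [2*(x - 6) = -20] leading coefficient 2: divide by 2. So div: x - 6 = -10.
Step 5. [x - 6 = -10] peel the -6: add 6 from each side ⇒ sub: x = -4.

Answer: x ∈ {-4}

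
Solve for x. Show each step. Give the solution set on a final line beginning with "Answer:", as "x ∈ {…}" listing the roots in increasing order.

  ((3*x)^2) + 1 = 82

Step 1. [((3*x)^2) + 1 = 82] the outer +1 inverts by subtracting 1. So sub: (3*x)^2 = 81.
Step 2. [(3*x)^2 = 81] √ both sides: 81 ≥ 0 gives two branches ⇒ sqrt: 3*x = 9 or -9.
Step 3. [3*x = 9 or -9] leading coefficient 3: divide by 3. So div: x = 3 or -3.

Answer: x ∈ {-3, 3}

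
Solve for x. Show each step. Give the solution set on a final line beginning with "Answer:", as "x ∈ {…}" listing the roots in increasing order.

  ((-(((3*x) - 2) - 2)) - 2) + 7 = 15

Step 1. [((-(((3*x) - 2) - 2)) - 2) + 7 = 15] +7 is outermost — subtract 7 both sides, so sub: (-(((3*x) - 2) - 2)) - 2 = 8.
Step 2. [(-(((3*x) - 2) - 2)) - 2 = 8] the outer -2 inverts by adding 2, so sub: -(((3*x) - 2) - 2) = 10.
Step 3. [-(((3*x) - 2) - 2) = 10] LHS negated; negate both sides, so neg: ((3*x) - 2) - 2 = -10.
Step 4. [((3*x) - 2) - 2 = -10] -2 is outermost — add 2 both sides ⇒ sub: (3*x) - 2 = -8.
Step 5. [(3*x) - 2 = -8] 2 comes off first (add 2) ⇒ sub: 3*x = -6.
Step 6. [3*x = -6] leading coefficient 3: divide by 3, so div: x = -2.

Answer: x ∈ {-2}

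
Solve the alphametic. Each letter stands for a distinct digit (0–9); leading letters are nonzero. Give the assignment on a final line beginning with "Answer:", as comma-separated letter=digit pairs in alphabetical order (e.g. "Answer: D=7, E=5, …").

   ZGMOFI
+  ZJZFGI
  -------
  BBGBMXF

Step 1. [B] adding two 6-digit numbers gives at most 6+1 digits, and here it does — B is that final carry and must be 1. So B=1.
Step 2. [col 1: I + I ≡ F (mod 10)] no forcing yet in column 1 (carry-in 0); F=4 is free and consistent — try it, so F=4.
Step 3. [col 1: I + I ≡ F (mod 10)] column 1 (I + I ≡ F (mod 10), carry-in 0) doesn't pin I yet; pick I=7 and continue. So I=7.
Step 4. [col 2: F + G ≡ X (mod 10)] several values work for X in column 2 (F + G ≡ X (mod 10), carry-in 1); try X=8, so X=8.
Step 5. [col 2: F + G ≡ X (mod 10)] column 2 reads F+G+carry(1)=X with F=4, X=8; with digits 1,4,7,8 already taken and all letters distinct, the only value for G is 3 ⇒ G=3.
Step 6. [col 3: O + F ≡ M (mod 10)] no forcing yet in column 3 (carry-in 0); M=6 is free and consistent — try it, so M=6.
Step 7. [col 3: O + F ≡ M (mod 10)] column 3: given F=4, M=6, carry-in 0, and digits 1,3,4,6,7,8 already taken and all letters distinct, O+F≡M (mod 10) forces O=2, so O=2.
Step 8. [col 4: M + Z ≡ B (mod 10)] column 4: given M=6, B=1, carry-in 0, and digits 1,2,3,4,6,7,8 already taken and all letters distinct, M+Z≡B (mod 10) forces Z=5. So Z=5.
Step 9. [col 5: G + J ≡ G (mod 10)] in column 5 we have G+J≡G with carry-in 1; given G=3 and digits 1,2,3,4,5,6,7,8 already taken and all letters distinct, that pins J to 9, so J=9.

Answer: B=1, F=4, G=3, I=7, J=9, M=6, O=2, X=8, Z=5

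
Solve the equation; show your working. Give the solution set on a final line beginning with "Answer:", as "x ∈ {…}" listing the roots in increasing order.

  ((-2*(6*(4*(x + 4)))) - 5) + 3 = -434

Step 1. [((-2*(6*(4*(x + 4)))) - 5) + 3 = -434] peel the +3: subtract 3 from each side. So sub: (-2*(6*(4*(x + 4)))) - 5 = -437.
Step 2. [(-2*(6*(4*(x + 4)))) - 5 = -437] the outer -5 inverts by adding 5, so sub: -2*(6*(4*(x + 4))) = -432.
Step 3. [-2*(6*(4*(x + 4))) = -432] -2·(inner) — divide through by -2. So div: 6*(4*(x + 4)) = 216.
Step 4. [6*(4*(x + 4)) = 216] leading coefficient 6: divide by 6 ⇒ div: 4*(x + 4) = 36.
Step 5. [4*(x + 4) = 36] 4·(inner) — divide through by 4 ⇒ div: x + 4 = 9.
Step 6. [x + 4 = 9] the outer +4 inverts by subtracting 4, so sub: x = 5.

Answer: x ∈ {5}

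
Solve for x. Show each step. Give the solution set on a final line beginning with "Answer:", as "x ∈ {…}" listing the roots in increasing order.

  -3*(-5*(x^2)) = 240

Step 1. [-3*(-5*(x^2)) = 240] divide by the outer -3 ⇒ div: -5*(x^2) = -80.
Step 2. [-5*(x^2) = -80] -5 out front; divide by -5, so div: x^2 = 16.
Step 3. [x^2 = 16] √ both sides: 16 ≥ 0 gives two branches, so sqrt: x = 4 or -4.

Answer: x ∈ {-4, 4}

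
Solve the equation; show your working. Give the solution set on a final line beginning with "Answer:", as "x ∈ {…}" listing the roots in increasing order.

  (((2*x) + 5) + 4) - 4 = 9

Step 1. [(((2*x) + 5) + 4) - 4 = 9] 4 comes off first (add 4), so sub: ((2*x) + 5) + 4 = 13.
Step 2. [((2*x) + 5) + 4 = 13] peel the +4: subtract 4 from each side. So sub: (2*x) + 5 = 9.
Step 3. [(2*x) + 5 = 9] peel the +5: subtract 5 from each side. So sub: 2*x = 4.
Step 4. [2*x = 4] 2·(inner) — divide through by 2, so div: x = 2.

Answer: x ∈ {2}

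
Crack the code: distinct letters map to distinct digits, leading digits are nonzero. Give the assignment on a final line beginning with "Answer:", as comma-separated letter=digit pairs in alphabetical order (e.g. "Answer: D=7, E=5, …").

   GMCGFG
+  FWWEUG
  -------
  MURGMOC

Step 1. [M] M is the leading digit of a 7-digit sum of two 6-digit numbers; the final carry is exactly 1, so M=1.
Step 2. [col 1: G + G ≡ C (mod 10)] G=4 is one option consistent with column 1 (G + G ≡ C (mod 10), carry-in 0) — take it, so G=4.
Step 3. [col 1: G + G ≡ C (mod 10)] from column 1 (G=4, carry-in 0, digits 1,4 already taken and all letters distinct): C must equal 8, so C=8.
Step 4. [col 2: F + U ≡ O (mod 10)] column 2 (F + U ≡ O (mod 10), carry-in 0) doesn't pin O yet; pick O=2 and continue ⇒ O=2.
Step 5. [col 2: F + U ≡ O (mod 10)] several values work for F in column 2 (F + U ≡ O (mod 10), carry-in 0); try F=9, so F=9.
Step 6. [col 2: F + U ≡ O (mod 10)] column 2: given F=9, O=2, carry-in 0, and digits 1,2,4,8,9 already taken and all letters distinct, F+U≡O (mod 10) forces U=3. So U=3.
Step 7. [col 3: G + E ≡ M (mod 10)] in column 3 we have G+E≡M with carry-in 1; given G=4, M=1 and digits 1,2,3,4,8,9 already taken and all letters distinct, that pins E to 6. So E=6.
Step 8. [col 4: C + W ≡ G (mod 10)] in column 4 we have C+W≡G with carry-in 1; given C=8, G=4 and digits 1,2,3,4,6,8,9 already taken and all letters distinct, that pins W to 5 ⇒ W=5.
Step 9. [col 5: M + W ≡ R (mod 10)] in column 5 we have M+W≡R with carry-in 1; given M=1, W=5 and digits 1,2,3,4,5,6,8,9 already taken and all letters distinct, that pins R to 7 ⇒ R=7.

Answer: C=8, E=6, F=9, G=4, M=1, O=2, R=7, U=3, W=5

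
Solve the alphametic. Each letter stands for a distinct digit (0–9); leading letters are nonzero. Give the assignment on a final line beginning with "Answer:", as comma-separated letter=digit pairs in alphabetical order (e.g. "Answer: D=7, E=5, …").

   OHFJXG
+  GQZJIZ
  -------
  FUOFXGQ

Step 1. [col 1: G + Z ≡ Q (mod 10)] several values work for Z in column 1 (G + Z ≡ Q (mod 10), carry-in 0); try Z=9, so Z=9.
Step 2. [F] adding two 6-digit numbers gives at most 6+1 digits, and here it does — F is that final carry and must be 1. So F=1.
Step 3. [col 1: G + Z ≡ Q (mod 10)] no forcing yet in column 1 (carry-in 0); G=4 is free and consistent — try it, so G=4.
Step 4. [col 1: G + Z ≡ Q (mod 10)] column 1: given G=4, Z=9, carry-in 0, and digits 1,4,9 already taken and all letters distinct, G+Z≡Q (mod 10) forces Q=3, so Q=3.
Step 5. [col 2: X + I ≡ G (mod 10)] X=5 is one option consistent with column 2 (X + I ≡ G (mod 10), carry-in 1) — take it. So X=5.
Step 6. [col 2: X + I ≡ G (mod 10)] from column 2 (X=5, G=4, carry-in 1, digits 1,3,4,5,9 already taken and all letters distinct): I must equal 8. So I=8.
Step 7. [col 3: J + J ≡ X (mod 10)] J=7 is one option consistent with column 3 (J + J ≡ X (mod 10), carry-in 1) — take it ⇒ J=7.
Step 8. [col 5: H + Q ≡ O (mod 10)] no forcing yet in column 5 (carry-in 1); O=6 is free and consistent — try it, so O=6.
Step 9. [col 5: H + Q ≡ O (mod 10)] from column 5 (Q=3, O=6, carry-in 1, digits 1,3,4,5,6,7,8,9 already taken and all letters distinct): H must equal 2 ⇒ H=2.
Step 10. [col 6: O + G ≡ U (mod 10)] in column 6 we have O+G≡U with carry-in 0; given O=6, G=4 and digits 1,2,3,4,5,6,7,8,9 already taken and all letters distinct, that pins U to 0. So U=0.

Answer: F=1, G=4, H=2, I=8, J=7, O=6, Q=3, U=0, X=5, Z=9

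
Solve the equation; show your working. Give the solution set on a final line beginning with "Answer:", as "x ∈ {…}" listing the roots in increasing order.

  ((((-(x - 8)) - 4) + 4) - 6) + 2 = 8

Step 1. [((((-(x - 8)) - 4) + 4) - 6) + 2 = 8] 2 comes off first (subtract 2). So sub: (((-(x - 8)) - 4) + 4) - 6 = 6.
Step 2. [(((-(x - 8)) - 4) + 4) - 6 = 6] -6 is outermost — add 6 both sides ⇒ sub: ((-(x - 8)) - 4) + 4 = 12.
Step 3. [((-(x - 8)) - 4) + 4 = 12] +4 is outermost — subtract 4 both sides ⇒ sub: (-(x - 8)) - 4 = 8.
Step 4. [(-(x - 8)) - 4 = 8] add 4: x sits inside (… - 4). So sub: -(x - 8) = 12.
Step 5. [-(x - 8) = 12] LHS negated; negate both sides, so neg: x - 8 = -12.
Step 6. [x - 8 = -12] -8 is outermost — add 8 both sides ⇒ sub: x = -4.

Answer: x ∈ {-4}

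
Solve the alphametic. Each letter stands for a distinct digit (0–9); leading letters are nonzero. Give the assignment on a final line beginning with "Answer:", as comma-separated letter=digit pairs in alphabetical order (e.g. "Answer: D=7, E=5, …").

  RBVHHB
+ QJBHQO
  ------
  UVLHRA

Step 1. [col 1: B + O ≡ A (mod 10)] column 1 (B + O ≡ A (mod 10), carry-in 0) doesn't pin A yet; pick A=7 and continue, so A=7.
Step 2. [col 1: B + O ≡ A (mod 10)] no forcing yet in column 1 (carry-in 0); B=8 is free and consistent — try it. So B=8.
Step 3. [col 1: B + O ≡ A (mod 10)] column 1: given B=8, A=7, carry-in 0, and digits 7,8 already taken and all letters distinct, B+O≡A (mod 10) forces O=9, so O=9.
Step 4. [col 2: H + Q ≡ R (mod 10)] H=0 is one option consistent with column 2 (H + Q ≡ R (mod 10), carry-in 1) — take it. So H=0.
Step 5. [col 2: H + Q ≡ R (mod 10)] several values work for R in column 2 (H + Q ≡ R (mod 10), carry-in 1); try R=2. So R=2.
Step 6. [col 2: H + Q ≡ R (mod 10)] column 2 reads H+Q+carry(1)=R with H=0, R=2; with digits 0,2,7,8,9 already taken and all letters distinct, the only value for Q is 1. So Q=1.
Step 7. [col 4: V + B ≡ L (mod 10)] several values work for L in column 4 (V + B ≡ L (mod 10), carry-in 0); try L=3. So L=3.
Step 8. [col 4: V + B ≡ L (mod 10)] column 4 reads V+B+carry(0)=L with B=8, L=3; with digits 0,1,2,3,7,8,9 already taken and all letters distinct, the only value for V is 5, so V=5.
Step 9. [col 5: B + J ≡ V (mod 10)] column 5 reads B+J+carry(1)=V with B=8, V=5; with digits 0,1,2,3,5,7,8,9 already taken and all letters distinct, the only value for J is 6 ⇒ J=6.
Step 10. [col 6: R + Q ≡ U (mod 10)] from column 6 (R=2, Q=1, carry-in 1, digits 0,1,2,3,5,6,7,8,9 already taken and all letters distinct): U must equal 4. So U=4.

Answer: A=7, B=8, H=0, J=6, L=3, O=9, Q=1, R=2, U=4, V=5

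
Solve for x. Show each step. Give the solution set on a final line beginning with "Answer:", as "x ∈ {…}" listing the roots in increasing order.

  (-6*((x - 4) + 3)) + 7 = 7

Step 1. [(-6*((x - 4) + 3)) + 7 = 7] 7 comes off first (subtract 7) ⇒ sub: -6*((x - 4) + 3) = 0.
Step 2. [-6*((x - 4) + 3) = 0] divide by the outer -6, so div: (x - 4) + 3 = 0.
Step 3. [(x - 4) + 3 = 0] peel the +3: subtract 3 from each side. So sub: x - 4 = -3.
Step 4. [x - 4 = -3] add 4: x sits inside (… - 4). So sub: x = 1.

Answer: x ∈ {1}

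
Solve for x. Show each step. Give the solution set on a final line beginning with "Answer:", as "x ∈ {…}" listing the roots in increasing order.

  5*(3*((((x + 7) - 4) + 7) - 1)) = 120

Step 1. [5*(3*((((x + 7) - 4) + 7) - 1)) = 120] 5·(inner) — divide through by 5, so div: 3*((((x + 7) - 4) + 7) - 1) = 24.
Step 2. [3*((((x + 7) - 4) + 7) - 1) = 24] leading coefficient 3: divide by 3 ⇒ div: (((x + 7) - 4) + 7) - 1 = 8.
Step 3. [(((x + 7) - 4) + 7) - 1 = 8] add 1: x sits inside (… - 1) ⇒ sub: ((x + 7) - 4) + 7 = 9.
Step 4. [((x + 7) - 4) + 7 = 9] the outer +7 inverts by subtracting 7, so sub: (x + 7) - 4 = 2.
Step 5. [(x + 7) - 4 = 2] 4 comes off first (add 4), so sub: x + 7 = 6.
Step 6. [x + 7 = 6] peel the +7: subtract 7 from each side, so sub: x = -1.

Answer: x ∈ {-1}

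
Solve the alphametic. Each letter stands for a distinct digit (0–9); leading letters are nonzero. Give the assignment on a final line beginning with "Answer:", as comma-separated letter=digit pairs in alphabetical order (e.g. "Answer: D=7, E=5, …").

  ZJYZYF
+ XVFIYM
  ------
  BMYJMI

Step 1. [col 1: F + M ≡ I (mod 10)] several values work for M in column 1 (F + M ≡ I (mod 10), carry-in 0); try M=5 ⇒ M=5.
Step 2. [col 1: F + M ≡ I (mod 10)] no forcing yet in column 1 (carry-in 0); I=4 is free and consistent — try it, so I=4.
Step 3. [col 1: F + M ≡ I (mod 10)] column 1: given M=5, I=4, carry-in 0, and digits 4,5 already taken and all letters distinct, F+M≡I (mod 10) forces F=9, so F=9.
Step 4. [col 2: Y + Y ≡ M (mod 10)] no forcing yet in column 2 (carry-in 1); Y=7 is free and consistent — try it ⇒ Y=7.
Step 5. [col 3: Z + I ≡ J (mod 10)] column 3 (Z + I ≡ J (mod 10), carry-in 1) doesn't pin Z yet; pick Z=6 and continue ⇒ Z=6.
Step 6. [col 3: Z + I ≡ J (mod 10)] column 3 reads Z+I+carry(1)=J with Z=6, I=4; with digits 4,5,6,7,9 already taken and all letters distinct, the only value for J is 1 ⇒ J=1.
Step 7. [col 5: J + V ≡ M (mod 10)] column 5: given J=1, M=5, carry-in 1, and digits 1,4,5,6,7,9 already taken and all letters distinct, J+V≡M (mod 10) forces V=3. So V=3.
Step 8. [col 6: Z + X ≡ B (mod 10)] from column 6 (Z=6, carry-in 0, digits 1,3,4,5,6,7,9 already taken and all letters distinct): X must equal 2, so X=2.
Step 9. [col 6: Z + X ≡ B (mod 10)] from column 6 (Z=6, X=2, carry-in 0, digits 1,2,3,4,5,6,7,9 already taken and all letters distinct): B must equal 8, so B=8.

Answer: B=8, F=9, I=4, J=1, M=5, V=3, X=2, Y=7, Z=6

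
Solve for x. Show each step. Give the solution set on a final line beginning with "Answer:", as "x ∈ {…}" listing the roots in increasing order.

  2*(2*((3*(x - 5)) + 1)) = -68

Step 1. [2*(2*((3*(x - 5)) + 1)) = -68] leading coefficient 2: divide by 2. So div: 2*((3*(x - 5)) + 1) = -34.
Step 2. [2*((3*(x - 5)) + 1) = -34] leading coefficient 2: divide by 2 ⇒ div: (3*(x - 5)) + 1 = -17.
Step 3. [(3*(x - 5)) + 1 = -17] subtract 1: x sits inside (… + 1), so sub: 3*(x - 5) = -18.
Step 4. [3*(x - 5) = -18] 3·(inner) — divide through by 3 ⇒ div: x - 5 = -6.
Step 5. [x - 5 = -6] the outer -5 inverts by adding 5 ⇒ sub: x = -1.

Answer: x ∈ {-1}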